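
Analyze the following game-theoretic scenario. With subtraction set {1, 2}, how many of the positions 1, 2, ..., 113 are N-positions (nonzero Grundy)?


Subtraction set S = {1, 2}, so G(n) = n mod 3.
G(n) = 0 when n is a multiple of 3.
Multiples of 3 in [1, 113]: 37
N-positions (nonzero Grundy) = 113 - 37 = 76

76


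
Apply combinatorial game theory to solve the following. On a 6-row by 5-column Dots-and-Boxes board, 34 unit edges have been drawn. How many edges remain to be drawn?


Grid: 6 x 5 boxes, i.e. 7 rows and 6 columns of dots.
Horizontal edges: (rows + 1) * cols = 7 * 5 = 35
Vertical edges: rows * (cols + 1) = 6 * 6 = 36
Total edges: 35 + 36 = 71
Edges drawn: 34
Remaining: 71 - 34 = 37

37


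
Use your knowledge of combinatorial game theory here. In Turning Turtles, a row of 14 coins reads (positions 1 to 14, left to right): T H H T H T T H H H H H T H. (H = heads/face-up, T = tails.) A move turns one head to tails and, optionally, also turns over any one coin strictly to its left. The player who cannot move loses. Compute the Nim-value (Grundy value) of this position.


Coins: T H H T H T T H H H H H T H
Key fact: a single head at position k behaves exactly like a Nim heap of size k (turning it to T and optionally flipping a coin at j < k corresponds to moving the heap from k to j, or to 0), and heads combine as a disjunctive sum (two heads at the same place would cancel, matching j XOR j = 0). So the Nim-value is the XOR of the 1-indexed positions of the heads.
Face-up positions (1-indexed): [2, 3, 5, 8, 9, 10, 11, 12, 14]
XOR 0 with 2: 0 XOR 2 = 2
XOR 2 with 3: 2 XOR 3 = 1
XOR 1 with 5: 1 XOR 5 = 4
XOR 4 with 8: 4 XOR 8 = 12
XOR 12 with 9: 12 XOR 9 = 5
XOR 5 with 10: 5 XOR 10 = 15
XOR 15 with 11: 15 XOR 11 = 4
XOR 4 with 12: 4 XOR 12 = 8
XOR 8 with 14: 8 XOR 14 = 6
Nim-value = 6

6


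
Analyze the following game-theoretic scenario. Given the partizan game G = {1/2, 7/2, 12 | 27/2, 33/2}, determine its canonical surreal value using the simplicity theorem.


Left options: {1/2, 7/2, 12}, max = 12
Right options: {27/2, 33/2}, min = 27/2
All options are numbers and max(Left) < min(Right), so by the simplicity theorem the value is the simplest (earliest-born) number strictly between 12 and 27/2.
The only integer strictly between 12 and 27/2 is 13.
No non-integer in the interval can be simpler: if x is a non-integer in the interval, then floor(x) or ceil(x) also lies in the interval (the interval contains an integer), and both are proper prefixes of x's sign expansion, i.e. born earlier. So the game value is 13.
Game value = 13

13


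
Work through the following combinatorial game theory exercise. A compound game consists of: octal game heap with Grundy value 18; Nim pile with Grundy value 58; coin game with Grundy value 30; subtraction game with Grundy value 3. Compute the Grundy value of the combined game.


By the Sprague-Grundy theorem, the Grundy value of a sum of games is the XOR of individual Grundy values.
octal game heap: Grundy value = 18. Running XOR: 0 XOR 18 = 18
Nim pile: Grundy value = 58. Running XOR: 18 XOR 58 = 40
coin game: Grundy value = 30. Running XOR: 40 XOR 30 = 54
subtraction game: Grundy value = 3. Running XOR: 54 XOR 3 = 53
The combined Grundy value is 53.

53


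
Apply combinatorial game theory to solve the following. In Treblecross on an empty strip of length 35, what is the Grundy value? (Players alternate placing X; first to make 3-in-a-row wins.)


Treblecross: place X on empty cells; 3-in-a-row wins.
Playing within two cells of an existing X lets the opponent win at once, so sensible play treats the cells i-2..i+2 around each X as dead. The player left with no safe cell loses, so this is a normal-play take-away game on strips of safe cells.
Placing X at cell i (0-indexed) of a strip of k safe cells leaves independent strips of sizes max(0, i-2) and max(0, k-i-3). Hence G(k) = mex{ G(max(0,i-2)) XOR G(max(0,k-i-3)) : 0 <= i < k }, with G(0) = 0.
G(1): splits (0,0):0^0=0 -> mex({0}) = 1
G(2): splits (0,0):0^0=0 -> mex({0}) = 1
G(3): splits (0,0):0^0=0 -> mex({0}) = 1
G(4): splits (0,1):0^1=1 (0,0):0^0=0 -> mex({0, 1}) = 2
G(5): splits (0,2):0^1=1 (0,1):0^1=1 (0,0):0^0=0 -> mex({0, 1}) = 2
G(6) = mex({1}) = 0
G(7) = mex({0, 1, 2}) = 3
G(8) = mex({0, 1, 2}) = 3
G(9) = mex({0, 2}) = 1
G(10) = mex({0, 2, 3}) = 1
G(11) = mex({0, 3}) = 1
G(12) = mex({1, 3}) = 0
G(13) = mex({0, 1, 2, 3}) = 4
G(14) = mex({0, 1, 2}) = 3
G(15) = mex({0, 1, 2}) = 3
G(16) = mex({0, 1, 2, 4}) = 3
G(17) = mex({0, 1, 3, 4}) = 2
G(18) = mex({0, 1, 3, 4}) = 2
G(19) = mex({0, 1, 3, 5}) = 2
G(20) = mex({0, 1, 2, 3, 5}) = 4
G(21) = mex({0, 1, 2, 3, 5}) = 4
G(22) = mex({1, 2, 6}) = 0
G(23) = mex({0, 1, 2, 3, 4, 6}) = 5
G(24) = mex({0, 1, 2, 3, 4}) = 5
G(25) = mex({0, 1, 3, 4, 7}) = 2
G(26) = mex({0, 1, 3, 4, 5, 7}) = 2
G(27) = mex({0, 1, 3, 5}) = 2
G(28) = mex({0, 1, 2, 5}) = 3
G(29) = mex({0, 1, 2, 4, 5, 6}) = 3
G(30) = mex({1, 2, 4, 6}) = 0
G(31) = mex({0, 1, 2, 3, 4, 6}) = 5
G(32) = mex({1, 2, 3, 4, 7}) = 0
G(33) = mex({0, 3, 7}) = 1
G(34) = mex({0, 2, 3, 5, 7}) = 1
G(35) = mex({0, 2, 3, 5, 6}) = 1
Therefore G(35) = 1.

1


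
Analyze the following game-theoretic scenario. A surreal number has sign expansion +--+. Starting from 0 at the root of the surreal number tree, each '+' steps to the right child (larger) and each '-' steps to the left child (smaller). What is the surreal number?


Sign expansion: +--+
Rule: track bounds (lo, hi), initially (-inf, +inf). On '+', the current value becomes lo and we move to the simplest number in (value, hi): value + 1 if hi = +inf, otherwise the midpoint (value + hi)/2. On '-', the current value becomes hi and we move to value - 1 if lo = -inf, otherwise the midpoint (lo + value)/2.
Start at 0.
Step 1: sign = +, move right. Bounds: (0, +inf). Value = 1
Step 2: sign = -, move left. Bounds: (0, 1). Value = 1/2
Step 3: sign = -, move left. Bounds: (0, 1/2). Value = 1/4
Step 4: sign = +, move right. Bounds: (1/4, 1/2). Value = 3/8
The surreal number with sign expansion +--+ is 3/8.

3/8


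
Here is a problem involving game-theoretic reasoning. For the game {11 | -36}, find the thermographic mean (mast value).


Game = {11 | -36}, a switch {a | b} with numbers a > b.
Its thermograph has left wall a - t and right wall b + t, which meet at t = (a - b)/2, where both equal (a + b)/2. So the mast (mean value) is at (a + b)/2.
Mean = (11 + (-36))/2 = -25/2 = -25/2

-25/2


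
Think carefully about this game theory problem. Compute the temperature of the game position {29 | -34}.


The game is {29 | -34}, a switch {a | b} with numbers a > b.
Cooling {a | b} by t gives {a - t | b + t}, which stops being hot when a - t = b + t, i.e. at t = (a - b)/2. So the temperature of a switch is (a - b)/2.
Temperature = (Left option - Right option) / 2
= (29 - (-34)) / 2
= 63 / 2
= 63/2

63/2


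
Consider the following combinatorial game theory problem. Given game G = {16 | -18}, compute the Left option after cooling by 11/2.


Original game: {16 | -18} (a switch {a | b} with a > b).
Cooling by t (for t below the temperature (a - b)/2 = 17) taxes each move by t: {a | b} cooled by t is {a - t | b + t}.
Cooling amount: t = 11/2
Cooled Left option: 16 - 11/2 = 21/2
Cooled Right option: -18 + 11/2 = -25/2
Cooled game: {21/2 | -25/2}
Left option = 21/2

21/2


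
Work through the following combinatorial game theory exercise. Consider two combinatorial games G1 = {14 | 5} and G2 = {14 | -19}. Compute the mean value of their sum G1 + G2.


G1 = {14 | 5}, G2 = {14 | -19}
Each is a switch {a | b} with numbers a > b; its mean value is (a + b)/2, and mean value is additive over game sums: m(G1 + G2) = m(G1) + m(G2).
Mean of G1 = (14 + (5))/2 = 19/2 = 19/2
Mean of G2 = (14 + (-19))/2 = -5/2 = -5/2
Mean of G1 + G2 = 19/2 + -5/2 = 7

7


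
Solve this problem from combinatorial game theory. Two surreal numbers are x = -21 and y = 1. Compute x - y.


x = -21, y = 1
x - y = -21 - 1 = -22

-22


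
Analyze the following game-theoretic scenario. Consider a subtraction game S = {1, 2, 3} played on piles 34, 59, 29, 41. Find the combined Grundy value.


Subtraction set: {1, 2, 3}
For this subtraction set, G(n) = n mod 4 (period = max + 1 = 4).
Pile 1 (size 34): G(34) = 34 mod 4 = 2
Pile 2 (size 59): G(59) = 59 mod 4 = 3
Pile 3 (size 29): G(29) = 29 mod 4 = 1
Pile 4 (size 41): G(41) = 41 mod 4 = 1
Total Grundy value = XOR of all: 2 XOR 3 XOR 1 XOR 1 = 1

1


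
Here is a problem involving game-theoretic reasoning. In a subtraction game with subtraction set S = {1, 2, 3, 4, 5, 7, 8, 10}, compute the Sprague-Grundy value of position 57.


The subtraction set is S = {1, 2, 3, 4, 5, 7, 8, 10}.
G(k) = mex{ G(k - s) : s in S, s <= k }. We compute iteratively: G(0) = 0.
G(1) = mex({0}) = 1
G(2) = mex({0, 1}) = 2
G(3) = mex({0, 1, 2}) = 3
G(4) = mex({0, 1, 2, 3}) = 4
G(5) = mex({0, 1, 2, 3, 4}) = 5
G(6) = mex({1, 2, 3, 4, 5}) = 0
G(7) = mex({0, 2, 3, 4, 5}) = 1
G(8) = mex({0, 1, 3, 4, 5}) = 2
G(9) = mex({0, 1, 2, 4, 5}) = 3
G(10) = mex({0, 1, 2, 3, 5}) = 4
G(11) = mex({0, 1, 2, 3, 4}) = 5
G(12) = mex({1, 2, 3, 4, 5}) = 0
G(13) = mex({0, 2, 3, 4, 5}) = 1
G(14) = mex({0, 1, 3, 4, 5}) = 2
G(15) = mex({0, 1, 2, 4, 5}) = 3
Observe that G(6)..G(15) = 0, 1, 2, 3, 4, 5, 0, 1, 2, 3 repeats G(0)..G(9) = 0, 1, 2, 3, 4, 5, 0, 1, 2, 3.
For k >= max(S) = 10, G(k) is determined by the previous 10 values G(k-10)..G(k-1); a window of 10 consecutive values has recurred shifted by 6, so by induction G(k + 6) = G(k) for all k >= 0: the sequence is periodic from the start with period 6.
One period: G(0..5) = 0, 1, 2, 3, 4, 5.
57 mod 6 = 3, so G(57) = G(3) = 3.

3


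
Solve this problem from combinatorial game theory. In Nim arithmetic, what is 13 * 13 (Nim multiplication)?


Nim multiplication is bilinear over XOR: (u XOR v) * w = (u*w) XOR (v*w).
So we split each operand into its bit components and XOR the pairwise Nim products.
13 = 1 + 4 + 8 (as XOR of powers of 2).
13 = 1 + 4 + 8 (as XOR of powers of 2).
Using the standard Nim-product table on single bits:
  2*2 = 3,   2*4 = 8,   2*8 = 12,
  4*4 = 6,   4*8 = 11,  8*8 = 13,
and  1*x = x (identity), k*l = l*k (commutative).
Pairwise Nim products:
  1 * 1 = 1
  1 * 4 = 4
  1 * 8 = 8
  4 * 1 = 4
  4 * 4 = 6
  4 * 8 = 11
  8 * 1 = 8
  8 * 4 = 11
  8 * 8 = 13
XOR them: 1 XOR 4 XOR 8 XOR 4 XOR 6 XOR 11 XOR 8 XOR 11 XOR 13 = 10.
Result: 13 * 13 = 10 (in Nim).

10


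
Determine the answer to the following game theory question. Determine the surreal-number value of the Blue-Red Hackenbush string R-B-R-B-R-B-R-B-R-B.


Edges (from ground): R-B-R-B-R-B-R-B-R-B
By Berlekamp's sign-expansion rule, a Blue-Red Hackenbush stalk has the value of the surreal number whose sign sequence is the edge sequence with B -> + and R -> -.
Sign sequence: -+-+-+-+-+
Trace the sign expansion in the surreal number tree, starting from 0:
Edge 1: R (sign -) -> bounds (-inf, 0), value = -1
Edge 2: B (sign +) -> bounds (-1, 0), value = -1/2
Edge 3: R (sign -) -> bounds (-1, -1/2), value = -3/4
Edge 4: B (sign +) -> bounds (-3/4, -1/2), value = -5/8
Edge 5: R (sign -) -> bounds (-3/4, -5/8), value = -11/16
Edge 6: B (sign +) -> bounds (-11/16, -5/8), value = -21/32
Edge 7: R (sign -) -> bounds (-11/16, -21/32), value = -43/64
Edge 8: B (sign +) -> bounds (-43/64, -21/32), value = -85/128
Edge 9: R (sign -) -> bounds (-43/64, -85/128), value = -171/256
Edge 10: B (sign +) -> bounds (-171/256, -85/128), value = -341/512
Game value = -341/512

-341/512


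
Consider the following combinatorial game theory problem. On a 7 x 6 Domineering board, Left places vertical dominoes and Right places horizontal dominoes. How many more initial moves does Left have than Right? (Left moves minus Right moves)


Board is 7 x 6 (rows x cols).
Left (vertical) placements: (rows-1) * cols = 6 * 6 = 36
Right (horizontal) placements: rows * (cols-1) = 7 * 5 = 35
Advantage = Left - Right = 36 - 35 = 1

1


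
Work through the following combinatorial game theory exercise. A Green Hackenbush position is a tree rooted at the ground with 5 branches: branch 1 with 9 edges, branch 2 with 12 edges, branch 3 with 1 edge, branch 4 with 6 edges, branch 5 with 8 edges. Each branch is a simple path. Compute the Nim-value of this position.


The tree has 5 branches from the ground vertex.
In Green Hackenbush, the Nim-value of a simple path of length k is k.
Branch 1: length 9, Nim-value = 9
Branch 2: length 12, Nim-value = 12
Branch 3: length 1, Nim-value = 1
Branch 4: length 6, Nim-value = 6
Branch 5: length 8, Nim-value = 8
Total Nim-value = XOR of all branch values:
0 XOR 9 = 9
9 XOR 12 = 5
5 XOR 1 = 4
4 XOR 6 = 2
2 XOR 8 = 10
Nim-value of the tree = 10

10


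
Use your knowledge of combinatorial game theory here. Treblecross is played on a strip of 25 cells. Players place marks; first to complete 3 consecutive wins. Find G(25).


Treblecross: place X on empty cells; 3-in-a-row wins.
Playing within two cells of an existing X lets the opponent win at once, so sensible play treats the cells i-2..i+2 around each X as dead. The player left with no safe cell loses, so this is a normal-play take-away game on strips of safe cells.
Placing X at cell i (0-indexed) of a strip of k safe cells leaves independent strips of sizes max(0, i-2) and max(0, k-i-3). Hence G(k) = mex{ G(max(0,i-2)) XOR G(max(0,k-i-3)) : 0 <= i < k }, with G(0) = 0.
G(1): splits (0,0):0^0=0 -> mex({0}) = 1
G(2): splits (0,0):0^0=0 -> mex({0}) = 1
G(3): splits (0,0):0^0=0 -> mex({0}) = 1
G(4): splits (0,1):0^1=1 (0,0):0^0=0 -> mex({0, 1}) = 2
G(5): splits (0,2):0^1=1 (0,1):0^1=1 (0,0):0^0=0 -> mex({0, 1}) = 2
G(6) = mex({1}) = 0
G(7) = mex({0, 1, 2}) = 3
G(8) = mex({0, 1, 2}) = 3
G(9) = mex({0, 2}) = 1
G(10) = mex({0, 2, 3}) = 1
G(11) = mex({0, 3}) = 1
G(12) = mex({1, 3}) = 0
G(13) = mex({0, 1, 2, 3}) = 4
G(14) = mex({0, 1, 2}) = 3
G(15) = mex({0, 1, 2}) = 3
G(16) = mex({0, 1, 2, 4}) = 3
G(17) = mex({0, 1, 3, 4}) = 2
G(18) = mex({0, 1, 3, 4}) = 2
G(19) = mex({0, 1, 3, 5}) = 2
G(20) = mex({0, 1, 2, 3, 5}) = 4
G(21) = mex({0, 1, 2, 3, 5}) = 4
G(22) = mex({1, 2, 6}) = 0
G(23) = mex({0, 1, 2, 3, 4, 6}) = 5
G(24) = mex({0, 1, 2, 3, 4}) = 5
G(25) = mex({0, 1, 3, 4, 7}) = 2
Therefore G(25) = 2.

2


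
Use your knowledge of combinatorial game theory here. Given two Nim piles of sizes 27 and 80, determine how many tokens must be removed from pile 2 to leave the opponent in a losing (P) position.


Piles: 27 and 80
Current XOR: 27 XOR 80 = 75 (non-zero, so this is an N-position).
To make the XOR zero, we need to find a move that balances the piles.
For pile 2 (size 80): target = 80 XOR 75 = 27
We reduce pile 2 from 80 to 27.
Tokens removed: 80 - 27 = 53
Verification: 27 XOR 27 = 0

53


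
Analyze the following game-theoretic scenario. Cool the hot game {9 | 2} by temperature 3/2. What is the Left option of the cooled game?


Original game: {9 | 2} (a switch {a | b} with a > b).
Cooling by t (for t below the temperature (a - b)/2 = 7/2) taxes each move by t: {a | b} cooled by t is {a - t | b + t}.
Cooling amount: t = 3/2
Cooled Left option: 9 - 3/2 = 15/2
Cooled Right option: 2 + 3/2 = 7/2
Cooled game: {15/2 | 7/2}
Left option = 15/2

15/2


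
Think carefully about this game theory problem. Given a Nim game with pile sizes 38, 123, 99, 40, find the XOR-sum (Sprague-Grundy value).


We need the XOR (exclusive or) of all pile sizes.
After XOR-ing pile 1 (size 38): 0 XOR 38 = 38
After XOR-ing pile 2 (size 123): 38 XOR 123 = 93
After XOR-ing pile 3 (size 99): 93 XOR 99 = 62
After XOR-ing pile 4 (size 40): 62 XOR 40 = 22
The Nim-value of this position is 22.

22


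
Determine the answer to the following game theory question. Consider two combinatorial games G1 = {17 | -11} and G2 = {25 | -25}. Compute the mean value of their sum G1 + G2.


G1 = {17 | -11}, G2 = {25 | -25}
Each is a switch {a | b} with numbers a > b; its mean value is (a + b)/2, and mean value is additive over game sums: m(G1 + G2) = m(G1) + m(G2).
Mean of G1 = (17 + (-11))/2 = 6/2 = 3
Mean of G2 = (25 + (-25))/2 = 0/2 = 0
Mean of G1 + G2 = 3 + 0 = 3

3


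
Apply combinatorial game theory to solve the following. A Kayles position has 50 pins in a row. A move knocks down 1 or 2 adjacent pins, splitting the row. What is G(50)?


Kayles: a move removes 1 or 2 adjacent pins from a contiguous row.
Removing pins from a row of k leaves two independent rows (a, b) with a + b = k - 1 (one pin) or a + b = k - 2 (two pins); an end removal gives a = 0.
By Sprague-Grundy, G(k) = mex{ G(a) XOR G(b) } over all these splits. G(0) = 0.
G(1): splits (0,0):0^0=0 -> mex({0}) = 1
G(2): splits (0,1):0^1=1 (0,0):0^0=0 -> mex({0, 1}) = 2
G(3): splits (0,2):0^2=2 (1,1):1^1=0 (0,1):0^1=1 -> mex({0, 1, 2}) = 3
G(4): splits (0,3):0^3=3 (1,2):1^2=3 (0,2):0^2=2 (1,1):1^1=0 -> mex({0, 2, 3}) = 1
G(5): splits (0,4):0^1=1 (1,3):1^3=2 (2,2):2^2=0 (0,3):0^3=3 (1,2):1^2=3 -> mex({0, 1, 2, 3}) = 4
G(6) = mex({0, 1, 2, 4}) = 3
G(7) = mex({0, 1, 3, 4, 5}) = 2
G(8) = mex({0, 2, 3, 5, 6}) = 1
G(9) = mex({0, 1, 2, 3, 6, 7}) = 4
G(10) = mex({0, 1, 3, 4, 5, 7}) = 2
G(11) = mex({0, 1, 2, 3, 4, 5}) = 6
G(12) = mex({0, 1, 2, 3, 5, 6, 7}) = 4
G(13) = mex({0, 2, 3, 4, 6, 7}) = 1
G(14) = mex({0, 1, 4, 5, 6, 7}) = 2
G(15) = mex({0, 1, 2, 3, 4, 5, 6}) = 7
G(16) = mex({0, 2, 3, 5, 6, 7}) = 1
G(17) = mex({0, 1, 2, 3, 5, 6, 7}) = 4
G(18) = mex({0, 1, 2, 4, 5, 6}) = 3
G(19) = mex({0, 1, 3, 4, 5, 7}) = 2
G(20) = mex({0, 2, 3, 4, 5, 6, 7}) = 1
G(21) = mex({0, 1, 2, 3, 5, 6, 7}) = 4
G(22) = mex({0, 1, 2, 3, 4, 5, 7}) = 6
G(23) = mex({0, 1, 2, 3, 4, 5, 6}) = 7
G(24) = mex({0, 1, 2, 3, 5, 6, 7}) = 4
G(25) = mex({0, 2, 3, 4, 6, 7}) = 1
G(26) = mex({0, 1, 3, 4, 5, 6, 7}) = 2
G(27) = mex({0, 1, 2, 3, 4, 5, 6, 7}) = 8
G(28) = mex({0, 1, 2, 3, 4, 6, 7, 8}) = 5
G(29) = mex({0, 1, 2, 3, 5, 6, 7, 8, 9}) = 4
G(30) = mex({0, 1, 2, 3, 4, 5, 6, 9, 10}) = 7
G(31) = mex({0, 1, 3, 4, 5, 7, 10, 11}) = 2
G(32) = mex({0, 2, 3, 4, 5, 6, 7, 9, 11}) = 1
G(33) = mex({0, 1, 2, 3, 4, 5, 6, 7, 9, 12}) = 8
G(34) = mex({0, 1, 2, 3, 4, 5, 7, 8, 11, 12}) = 6
G(35) = mex({0, 1, 2, 3, 4, 5, 6, 8, 9, 10, 11}) = 7
G(36) = mex({0, 1, 2, 3, 5, 6, 7, 9, 10}) = 4
G(37) = mex({0, 2, 3, 4, 6, 7, 9, 10, 11, 12}) = 1
G(38) = mex({0, 1, 3, 4, 5, 6, 7, 9, 10, 11, 12}) = 2
G(39) = mex({0, 1, 2, 4, 5, 6, 7, 9, 10, 12, 14}) = 3
G(40) = mex({0, 2, 3, 4, 6, 7, 11, 12, 14}) = 1
G(41) = mex({0, 1, 2, 3, 5, 6, 7, 9, 10, 11, 12}) = 4
G(42) = mex({0, 1, 2, 3, 4, 5, 6, 9, 10}) = 7
G(43) = mex({0, 1, 3, 4, 5, 7, 9, 10, 12, 15}) = 2
G(44) = mex({0, 2, 3, 4, 5, 6, 7, 9, 10, 12, 15}) = 1
G(45) = mex({0, 1, 2, 3, 4, 5, 6, 7, 9, 10, 12, 14}) = 8
G(46) = mex({0, 1, 3, 4, 5, 7, 8, 11, 12, 14}) = 2
G(47) = mex({0, 1, 2, 3, 4, 5, 6, 8, 9, 10, 11, 12}) = 7
G(48) = mex({0, 1, 2, 3, 5, 6, 7, 9, 10}) = 4
G(49) = mex({0, 2, 3, 4, 6, 7, 9, 10, 11, 12, 15}) = 1
G(50) = mex({0, 1, 4, 5, 6, 7, 9, 11, 12, 14, 15}) = 2
Therefore G(50) = 2.

2


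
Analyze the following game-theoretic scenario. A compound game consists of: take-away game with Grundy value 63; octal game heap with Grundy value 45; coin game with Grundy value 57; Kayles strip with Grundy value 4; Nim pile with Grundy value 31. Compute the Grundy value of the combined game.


By the Sprague-Grundy theorem, the Grundy value of a sum of games is the XOR of individual Grundy values.
take-away game: Grundy value = 63. Running XOR: 0 XOR 63 = 63
octal game heap: Grundy value = 45. Running XOR: 63 XOR 45 = 18
coin game: Grundy value = 57. Running XOR: 18 XOR 57 = 43
Kayles strip: Grundy value = 4. Running XOR: 43 XOR 4 = 47
Nim pile: Grundy value = 31. Running XOR: 47 XOR 31 = 48
The combined Grundy value is 48.

48


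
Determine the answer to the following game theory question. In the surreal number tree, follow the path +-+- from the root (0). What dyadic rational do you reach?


Sign expansion: +-+-
Rule: track bounds (lo, hi), initially (-inf, +inf). On '+', the current value becomes lo and we move to the simplest number in (value, hi): value + 1 if hi = +inf, otherwise the midpoint (value + hi)/2. On '-', the current value becomes hi and we move to value - 1 if lo = -inf, otherwise the midpoint (lo + value)/2.
Start at 0.
Step 1: sign = +, move right. Bounds: (0, +inf). Value = 1
Step 2: sign = -, move left. Bounds: (0, 1). Value = 1/2
Step 3: sign = +, move right. Bounds: (1/2, 1). Value = 3/4
Step 4: sign = -, move left. Bounds: (1/2, 3/4). Value = 5/8
The surreal number with sign expansion +-+- is 5/8.

5/8


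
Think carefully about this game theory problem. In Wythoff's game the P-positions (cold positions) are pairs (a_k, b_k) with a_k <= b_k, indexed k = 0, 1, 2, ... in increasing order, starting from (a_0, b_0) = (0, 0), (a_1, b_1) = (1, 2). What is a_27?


By Wythoff's theorem, a_k = floor(k * phi) and b_k = floor(k * phi^2) = a_k + k, where phi = (1 + sqrt(5))/2 is the golden ratio.
phi = (1 + sqrt(5))/2 = 1.618034
k = 27
k * phi = 27 * 1.618034 = 43.686918
a_27 = floor(k * phi) = 43

43


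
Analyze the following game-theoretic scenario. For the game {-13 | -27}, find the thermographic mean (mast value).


Game = {-13 | -27}, a switch {a | b} with numbers a > b.
Its thermograph has left wall a - t and right wall b + t, which meet at t = (a - b)/2, where both equal (a + b)/2. So the mast (mean value) is at (a + b)/2.
Mean = (-13 + (-27))/2 = -40/2 = -20

-20


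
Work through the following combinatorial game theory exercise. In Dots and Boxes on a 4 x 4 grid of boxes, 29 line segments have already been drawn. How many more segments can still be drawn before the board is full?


Grid: 4 x 4 boxes, i.e. 5 rows and 5 columns of dots.
Horizontal edges: (rows + 1) * cols = 5 * 4 = 20
Vertical edges: rows * (cols + 1) = 4 * 5 = 20
Total edges: 20 + 20 = 40
Edges drawn: 29
Remaining: 40 - 29 = 11

11


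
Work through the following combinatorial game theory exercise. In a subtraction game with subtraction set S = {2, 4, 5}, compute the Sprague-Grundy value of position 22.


The subtraction set is S = {2, 4, 5}.
G(k) = mex{ G(k - s) : s in S, s <= k }. We compute iteratively: G(0) = 0.
G(1) = mex({}) = 0
G(2) = mex({0}) = 1
G(3) = mex({0}) = 1
G(4) = mex({0, 1}) = 2
G(5) = mex({0, 1}) = 2
G(6) = mex({0, 1, 2}) = 3
G(7) = mex({1, 2}) = 0
G(8) = mex({1, 2, 3}) = 0
G(9) = mex({0, 2}) = 1
G(10) = mex({0, 2, 3}) = 1
G(11) = mex({0, 1, 3}) = 2
Observe that G(7)..G(11) = 0, 0, 1, 1, 2 repeats G(0)..G(4) = 0, 0, 1, 1, 2.
For k >= max(S) = 5, G(k) is determined by the previous 5 values G(k-5)..G(k-1); a window of 5 consecutive values has recurred shifted by 7, so by induction G(k + 7) = G(k) for all k >= 0: the sequence is periodic from the start with period 7.
One period: G(0..6) = 0, 0, 1, 1, 2, 2, 3.
22 mod 7 = 1, so G(22) = G(1) = 0.

0


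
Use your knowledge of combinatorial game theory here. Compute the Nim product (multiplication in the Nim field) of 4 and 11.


Nim multiplication is bilinear over XOR: (u XOR v) * w = (u*w) XOR (v*w).
So we split each operand into its bit components and XOR the pairwise Nim products.
4 = 4 (as XOR of powers of 2).
11 = 1 + 2 + 8 (as XOR of powers of 2).
Using the standard Nim-product table on single bits:
  2*2 = 3,   2*4 = 8,   2*8 = 12,
  4*4 = 6,   4*8 = 11,  8*8 = 13,
and  1*x = x (identity), k*l = l*k (commutative).
Pairwise Nim products:
  4 * 1 = 4
  4 * 2 = 8
  4 * 8 = 11
XOR them: 4 XOR 8 XOR 11 = 7.
Result: 4 * 11 = 7 (in Nim).

7


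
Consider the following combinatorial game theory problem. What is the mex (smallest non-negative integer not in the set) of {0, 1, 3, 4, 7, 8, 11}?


Set = {0, 1, 3, 4, 7, 8, 11}
0 is in the set.
1 is in the set.
2 is NOT in the set. This is the mex.
mex = 2

2


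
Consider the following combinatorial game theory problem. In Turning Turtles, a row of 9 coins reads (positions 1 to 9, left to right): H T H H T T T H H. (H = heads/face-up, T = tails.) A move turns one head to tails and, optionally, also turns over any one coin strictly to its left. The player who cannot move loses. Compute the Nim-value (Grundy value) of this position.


Coins: H T H H T T T H H
Key fact: a single head at position k behaves exactly like a Nim heap of size k (turning it to T and optionally flipping a coin at j < k corresponds to moving the heap from k to j, or to 0), and heads combine as a disjunctive sum (two heads at the same place would cancel, matching j XOR j = 0). So the Nim-value is the XOR of the 1-indexed positions of the heads.
Face-up positions (1-indexed): [1, 3, 4, 8, 9]
XOR 0 with 1: 0 XOR 1 = 1
XOR 1 with 3: 1 XOR 3 = 2
XOR 2 with 4: 2 XOR 4 = 6
XOR 6 with 8: 6 XOR 8 = 14
XOR 14 with 9: 14 XOR 9 = 7
Nim-value = 7

7


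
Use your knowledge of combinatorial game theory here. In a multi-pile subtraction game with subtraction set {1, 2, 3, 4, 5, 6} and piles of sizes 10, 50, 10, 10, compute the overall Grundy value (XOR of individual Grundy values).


Subtraction set: {1, 2, 3, 4, 5, 6}
For this subtraction set, G(n) = n mod 7 (period = max + 1 = 7).
Pile 1 (size 10): G(10) = 10 mod 7 = 3
Pile 2 (size 50): G(50) = 50 mod 7 = 1
Pile 3 (size 10): G(10) = 10 mod 7 = 3
Pile 4 (size 10): G(10) = 10 mod 7 = 3
Total Grundy value = XOR of all: 3 XOR 1 XOR 3 XOR 3 = 2

2


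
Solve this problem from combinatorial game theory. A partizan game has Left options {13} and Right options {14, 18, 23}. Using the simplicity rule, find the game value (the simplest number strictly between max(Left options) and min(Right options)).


Left options: {13}, max = 13
Right options: {14, 18, 23}, min = 14
All options are numbers and max(Left) < min(Right), so by the simplicity theorem the value is the simplest (earliest-born) number strictly between 13 and 14.
No integer lies strictly between 13 and 14, so the value is the dyadic rational m/2^k in the interval with the smallest k (then m odd); search k = 1, 2, ...:
Denominator 2: 27/2 lies strictly between 13 and 14 -- found.
The simplest number in the interval is 27/2.
Game value = 27/2

27/2


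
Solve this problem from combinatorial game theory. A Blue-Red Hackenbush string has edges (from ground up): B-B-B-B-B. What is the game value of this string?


Edges (from ground): B-B-B-B-B
By Berlekamp's sign-expansion rule, a Blue-Red Hackenbush stalk has the value of the surreal number whose sign sequence is the edge sequence with B -> + and R -> -.
Sign sequence: +++++
Trace the sign expansion in the surreal number tree, starting from 0:
Edge 1: B (sign +) -> bounds (0, +inf), value = 1
Edge 2: B (sign +) -> bounds (1, +inf), value = 2
Edge 3: B (sign +) -> bounds (2, +inf), value = 3
Edge 4: B (sign +) -> bounds (3, +inf), value = 4
Edge 5: B (sign +) -> bounds (4, +inf), value = 5
Game value = 5

5


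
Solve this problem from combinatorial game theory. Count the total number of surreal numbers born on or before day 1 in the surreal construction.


Day 0: {|} = 0 is born. Count = 1.
Day n: the number of surreal numbers born by day n is 2^(n+1) - 1.
By day 0: 2^1 - 1 = 1
By day 1: 2^2 - 1 = 3
By day 1: 3 surreal numbers.

3


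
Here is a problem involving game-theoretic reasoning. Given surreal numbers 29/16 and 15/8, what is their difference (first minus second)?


x = 29/16, y = 15/8
Converting to common denominator: 16
x = 29/16, y = 30/16
x - y = 29/16 - 15/8 = -1/16

-1/16


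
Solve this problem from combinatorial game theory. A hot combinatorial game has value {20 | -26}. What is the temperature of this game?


The game is {20 | -26}, a switch {a | b} with numbers a > b.
Cooling {a | b} by t gives {a - t | b + t}, which stops being hot when a - t = b + t, i.e. at t = (a - b)/2. So the temperature of a switch is (a - b)/2.
Temperature = (Left option - Right option) / 2
= (20 - (-26)) / 2
= 46 / 2
= 23

23


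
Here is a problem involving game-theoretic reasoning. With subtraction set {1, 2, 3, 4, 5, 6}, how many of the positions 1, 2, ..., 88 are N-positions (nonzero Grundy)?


Subtraction set S = {1, 2, 3, 4, 5, 6}, so G(n) = n mod 7.
G(n) = 0 when n is a multiple of 7.
Multiples of 7 in [1, 88]: 12
N-positions (nonzero Grundy) = 88 - 12 = 76

76


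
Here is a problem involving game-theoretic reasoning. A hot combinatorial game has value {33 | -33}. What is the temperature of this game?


The game is {33 | -33}, a switch {a | b} with numbers a > b.
Cooling {a | b} by t gives {a - t | b + t}, which stops being hot when a - t = b + t, i.e. at t = (a - b)/2. So the temperature of a switch is (a - b)/2.
Temperature = (Left option - Right option) / 2
= (33 - (-33)) / 2
= 66 / 2
= 33

33


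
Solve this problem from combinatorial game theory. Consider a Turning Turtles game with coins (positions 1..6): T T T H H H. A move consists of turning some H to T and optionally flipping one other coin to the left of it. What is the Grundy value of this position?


Coins: T T T H H H
Key fact: a single head at position k behaves exactly like a Nim heap of size k (turning it to T and optionally flipping a coin at j < k corresponds to moving the heap from k to j, or to 0), and heads combine as a disjunctive sum (two heads at the same place would cancel, matching j XOR j = 0). So the Nim-value is the XOR of the 1-indexed positions of the heads.
Face-up positions (1-indexed): [4, 5, 6]
XOR 0 with 4: 0 XOR 4 = 4
XOR 4 with 5: 4 XOR 5 = 1
XOR 1 with 6: 1 XOR 6 = 7
Nim-value = 7

7


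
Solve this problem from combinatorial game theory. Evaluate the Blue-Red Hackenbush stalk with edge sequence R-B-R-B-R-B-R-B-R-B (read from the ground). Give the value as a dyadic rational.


Edges (from ground): R-B-R-B-R-B-R-B-R-B
By Berlekamp's sign-expansion rule, a Blue-Red Hackenbush stalk has the value of the surreal number whose sign sequence is the edge sequence with B -> + and R -> -.
Sign sequence: -+-+-+-+-+
Trace the sign expansion in the surreal number tree, starting from 0:
Edge 1: R (sign -) -> bounds (-inf, 0), value = -1
Edge 2: B (sign +) -> bounds (-1, 0), value = -1/2
Edge 3: R (sign -) -> bounds (-1, -1/2), value = -3/4
Edge 4: B (sign +) -> bounds (-3/4, -1/2), value = -5/8
Edge 5: R (sign -) -> bounds (-3/4, -5/8), value = -11/16
Edge 6: B (sign +) -> bounds (-11/16, -5/8), value = -21/32
Edge 7: R (sign -) -> bounds (-11/16, -21/32), value = -43/64
Edge 8: B (sign +) -> bounds (-43/64, -21/32), value = -85/128
Edge 9: R (sign -) -> bounds (-43/64, -85/128), value = -171/256
Edge 10: B (sign +) -> bounds (-171/256, -85/128), value = -341/512
Game value = -341/512

-341/512


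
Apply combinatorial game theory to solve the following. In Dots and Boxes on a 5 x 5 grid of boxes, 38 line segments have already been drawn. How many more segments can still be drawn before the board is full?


Grid: 5 x 5 boxes, i.e. 6 rows and 6 columns of dots.
Horizontal edges: (rows + 1) * cols = 6 * 5 = 30
Vertical edges: rows * (cols + 1) = 5 * 6 = 30
Total edges: 30 + 30 = 60
Edges drawn: 38
Remaining: 60 - 38 = 22

22


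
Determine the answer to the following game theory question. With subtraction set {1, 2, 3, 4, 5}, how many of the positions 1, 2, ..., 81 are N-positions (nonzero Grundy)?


Subtraction set S = {1, 2, 3, 4, 5}, so G(n) = n mod 6.
G(n) = 0 when n is a multiple of 6.
Multiples of 6 in [1, 81]: 13
N-positions (nonzero Grundy) = 81 - 13 = 68

68


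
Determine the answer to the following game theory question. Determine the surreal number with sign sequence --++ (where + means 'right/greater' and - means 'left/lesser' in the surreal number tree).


Sign expansion: --++
Rule: track bounds (lo, hi), initially (-inf, +inf). On '+', the current value becomes lo and we move to the simplest number in (value, hi): value + 1 if hi = +inf, otherwise the midpoint (value + hi)/2. On '-', the current value becomes hi and we move to value - 1 if lo = -inf, otherwise the midpoint (lo + value)/2.
Start at 0.
Step 1: sign = -, move left. Bounds: (-inf, 0). Value = -1
Step 2: sign = -, move left. Bounds: (-inf, -1). Value = -2
Step 3: sign = +, move right. Bounds: (-2, -1). Value = -3/2
Step 4: sign = +, move right. Bounds: (-3/2, -1). Value = -5/4
The surreal number with sign expansion --++ is -5/4.

-5/4


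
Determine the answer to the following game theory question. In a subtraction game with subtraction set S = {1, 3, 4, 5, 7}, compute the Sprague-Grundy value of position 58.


The subtraction set is S = {1, 3, 4, 5, 7}.
G(k) = mex{ G(k - s) : s in S, s <= k }. We compute iteratively: G(0) = 0.
G(1) = mex({0}) = 1
G(2) = mex({1}) = 0
G(3) = mex({0}) = 1
G(4) = mex({0, 1}) = 2
G(5) = mex({0, 1, 2}) = 3
G(6) = mex({0, 1, 3}) = 2
G(7) = mex({0, 1, 2}) = 3
G(8) = mex({1, 2, 3}) = 0
G(9) = mex({0, 2, 3}) = 1
G(10) = mex({1, 2, 3}) = 0
G(11) = mex({0, 2, 3}) = 1
G(12) = mex({0, 1, 3}) = 2
G(13) = mex({0, 1, 2}) = 3
G(14) = mex({0, 1, 3}) = 2
Observe that G(8)..G(14) = 0, 1, 0, 1, 2, 3, 2 repeats G(0)..G(6) = 0, 1, 0, 1, 2, 3, 2.
For k >= max(S) = 7, G(k) is determined by the previous 7 values G(k-7)..G(k-1); a window of 7 consecutive values has recurred shifted by 8, so by induction G(k + 8) = G(k) for all k >= 0: the sequence is periodic from the start with period 8.
One period: G(0..7) = 0, 1, 0, 1, 2, 3, 2, 3.
58 mod 8 = 2, so G(58) = G(2) = 0.

0


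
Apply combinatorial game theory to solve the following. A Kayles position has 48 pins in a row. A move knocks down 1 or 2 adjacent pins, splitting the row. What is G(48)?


Kayles: a move removes 1 or 2 adjacent pins from a contiguous row.
Removing pins from a row of k leaves two independent rows (a, b) with a + b = k - 1 (one pin) or a + b = k - 2 (two pins); an end removal gives a = 0.
By Sprague-Grundy, G(k) = mex{ G(a) XOR G(b) } over all these splits. G(0) = 0.
G(1): splits (0,0):0^0=0 -> mex({0}) = 1
G(2): splits (0,1):0^1=1 (0,0):0^0=0 -> mex({0, 1}) = 2
G(3): splits (0,2):0^2=2 (1,1):1^1=0 (0,1):0^1=1 -> mex({0, 1, 2}) = 3
G(4): splits (0,3):0^3=3 (1,2):1^2=3 (0,2):0^2=2 (1,1):1^1=0 -> mex({0, 2, 3}) = 1
G(5): splits (0,4):0^1=1 (1,3):1^3=2 (2,2):2^2=0 (0,3):0^3=3 (1,2):1^2=3 -> mex({0, 1, 2, 3}) = 4
G(6) = mex({0, 1, 2, 4}) = 3
G(7) = mex({0, 1, 3, 4, 5}) = 2
G(8) = mex({0, 2, 3, 5, 6}) = 1
G(9) = mex({0, 1, 2, 3, 6, 7}) = 4
G(10) = mex({0, 1, 3, 4, 5, 7}) = 2
G(11) = mex({0, 1, 2, 3, 4, 5}) = 6
G(12) = mex({0, 1, 2, 3, 5, 6, 7}) = 4
G(13) = mex({0, 2, 3, 4, 6, 7}) = 1
G(14) = mex({0, 1, 4, 5, 6, 7}) = 2
G(15) = mex({0, 1, 2, 3, 4, 5, 6}) = 7
G(16) = mex({0, 2, 3, 5, 6, 7}) = 1
G(17) = mex({0, 1, 2, 3, 5, 6, 7}) = 4
G(18) = mex({0, 1, 2, 4, 5, 6}) = 3
G(19) = mex({0, 1, 3, 4, 5, 7}) = 2
G(20) = mex({0, 2, 3, 4, 5, 6, 7}) = 1
G(21) = mex({0, 1, 2, 3, 5, 6, 7}) = 4
G(22) = mex({0, 1, 2, 3, 4, 5, 7}) = 6
G(23) = mex({0, 1, 2, 3, 4, 5, 6}) = 7
G(24) = mex({0, 1, 2, 3, 5, 6, 7}) = 4
G(25) = mex({0, 2, 3, 4, 6, 7}) = 1
G(26) = mex({0, 1, 3, 4, 5, 6, 7}) = 2
G(27) = mex({0, 1, 2, 3, 4, 5, 6, 7}) = 8
G(28) = mex({0, 1, 2, 3, 4, 6, 7, 8}) = 5
G(29) = mex({0, 1, 2, 3, 5, 6, 7, 8, 9}) = 4
G(30) = mex({0, 1, 2, 3, 4, 5, 6, 9, 10}) = 7
G(31) = mex({0, 1, 3, 4, 5, 7, 10, 11}) = 2
G(32) = mex({0, 2, 3, 4, 5, 6, 7, 9, 11}) = 1
G(33) = mex({0, 1, 2, 3, 4, 5, 6, 7, 9, 12}) = 8
G(34) = mex({0, 1, 2, 3, 4, 5, 7, 8, 11, 12}) = 6
G(35) = mex({0, 1, 2, 3, 4, 5, 6, 8, 9, 10, 11}) = 7
G(36) = mex({0, 1, 2, 3, 5, 6, 7, 9, 10}) = 4
G(37) = mex({0, 2, 3, 4, 6, 7, 9, 10, 11, 12}) = 1
G(38) = mex({0, 1, 3, 4, 5, 6, 7, 9, 10, 11, 12}) = 2
G(39) = mex({0, 1, 2, 4, 5, 6, 7, 9, 10, 12, 14}) = 3
G(40) = mex({0, 2, 3, 4, 6, 7, 11, 12, 14}) = 1
G(41) = mex({0, 1, 2, 3, 5, 6, 7, 9, 10, 11, 12}) = 4
G(42) = mex({0, 1, 2, 3, 4, 5, 6, 9, 10}) = 7
G(43) = mex({0, 1, 3, 4, 5, 7, 9, 10, 12, 15}) = 2
G(44) = mex({0, 2, 3, 4, 5, 6, 7, 9, 10, 12, 15}) = 1
G(45) = mex({0, 1, 2, 3, 4, 5, 6, 7, 9, 10, 12, 14}) = 8
G(46) = mex({0, 1, 3, 4, 5, 7, 8, 11, 12, 14}) = 2
G(47) = mex({0, 1, 2, 3, 4, 5, 6, 8, 9, 10, 11, 12}) = 7
G(48) = mex({0, 1, 2, 3, 5, 6, 7, 9, 10}) = 4
Therefore G(48) = 4.

4


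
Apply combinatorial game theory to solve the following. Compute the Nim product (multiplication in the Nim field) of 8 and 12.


Nim multiplication is bilinear over XOR: (u XOR v) * w = (u*w) XOR (v*w).
So we split each operand into its bit components and XOR the pairwise Nim products.
8 = 8 (as XOR of powers of 2).
12 = 4 + 8 (as XOR of powers of 2).
Using the standard Nim-product table on single bits:
  2*2 = 3,   2*4 = 8,   2*8 = 12,
  4*4 = 6,   4*8 = 11,  8*8 = 13,
and  1*x = x (identity), k*l = l*k (commutative).
Pairwise Nim products:
  8 * 4 = 11
  8 * 8 = 13
XOR them: 11 XOR 13 = 6.
Result: 8 * 12 = 6 (in Nim).

6


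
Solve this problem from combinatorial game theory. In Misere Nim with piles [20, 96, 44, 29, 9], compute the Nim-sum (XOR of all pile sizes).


We need the XOR (exclusive or) of all pile sizes.
After XOR-ing pile 1 (size 20): 0 XOR 20 = 20
After XOR-ing pile 2 (size 96): 20 XOR 96 = 116
After XOR-ing pile 3 (size 44): 116 XOR 44 = 88
After XOR-ing pile 4 (size 29): 88 XOR 29 = 69
After XOR-ing pile 5 (size 9): 69 XOR 9 = 76
The Nim-value of this position is 76.

76


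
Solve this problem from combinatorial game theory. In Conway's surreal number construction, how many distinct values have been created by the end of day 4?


Day 0: {|} = 0 is born. Count = 1.
Day n: the number of surreal numbers born by day n is 2^(n+1) - 1.
By day 0: 2^1 - 1 = 1
By day 1: 2^2 - 1 = 3
By day 2: 2^3 - 1 = 7
By day 3: 2^4 - 1 = 15
By day 4: 2^5 - 1 = 31
By day 4: 31 surreal numbers.

31


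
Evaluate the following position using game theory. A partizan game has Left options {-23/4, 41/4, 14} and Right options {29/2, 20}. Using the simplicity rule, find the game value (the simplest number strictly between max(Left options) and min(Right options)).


Left options: {-23/4, 41/4, 14}, max = 14
Right options: {29/2, 20}, min = 29/2
All options are numbers and max(Left) < min(Right), so by the simplicity theorem the value is the simplest (earliest-born) number strictly between 14 and 29/2.
No integer lies strictly between 14 and 29/2, so the value is the dyadic rational m/2^k in the interval with the smallest k (then m odd); search k = 1, 2, ...:
Denominator 2: no odd multiple of 1/2 lies strictly between 14 and 29/2.
Denominator 4: 57/4 lies strictly between 14 and 29/2 -- found.
The simplest number in the interval is 57/4.
Game value = 57/4

57/4


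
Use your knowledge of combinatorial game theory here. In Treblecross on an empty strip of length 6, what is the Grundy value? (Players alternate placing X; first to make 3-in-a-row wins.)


Treblecross: place X on empty cells; 3-in-a-row wins.
Playing within two cells of an existing X lets the opponent win at once, so sensible play treats the cells i-2..i+2 around each X as dead. The player left with no safe cell loses, so this is a normal-play take-away game on strips of safe cells.
Placing X at cell i (0-indexed) of a strip of k safe cells leaves independent strips of sizes max(0, i-2) and max(0, k-i-3). Hence G(k) = mex{ G(max(0,i-2)) XOR G(max(0,k-i-3)) : 0 <= i < k }, with G(0) = 0.
G(1): splits (0,0):0^0=0 -> mex({0}) = 1
G(2): splits (0,0):0^0=0 -> mex({0}) = 1
G(3): splits (0,0):0^0=0 -> mex({0}) = 1
G(4): splits (0,1):0^1=1 (0,0):0^0=0 -> mex({0, 1}) = 2
G(5): splits (0,2):0^1=1 (0,1):0^1=1 (0,0):0^0=0 -> mex({0, 1}) = 2
G(6) = mex({1}) = 0
Therefore G(6) = 0.

0


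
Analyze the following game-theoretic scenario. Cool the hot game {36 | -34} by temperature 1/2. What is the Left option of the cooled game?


Original game: {36 | -34} (a switch {a | b} with a > b).
Cooling by t (for t below the temperature (a - b)/2 = 35) taxes each move by t: {a | b} cooled by t is {a - t | b + t}.
Cooling amount: t = 1/2
Cooled Left option: 36 - 1/2 = 71/2
Cooled Right option: -34 + 1/2 = -67/2
Cooled game: {71/2 | -67/2}
Left option = 71/2

71/2


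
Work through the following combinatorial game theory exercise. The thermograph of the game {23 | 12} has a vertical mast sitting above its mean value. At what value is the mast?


Game = {23 | 12}, a switch {a | b} with numbers a > b.
Its thermograph has left wall a - t and right wall b + t, which meet at t = (a - b)/2, where both equal (a + b)/2. So the mast (mean value) is at (a + b)/2.
Mean = (23 + (12))/2 = 35/2 = 35/2

35/2


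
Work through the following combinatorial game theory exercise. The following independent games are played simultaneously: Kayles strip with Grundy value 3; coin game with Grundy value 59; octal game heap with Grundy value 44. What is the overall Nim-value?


By the Sprague-Grundy theorem, the Grundy value of a sum of games is the XOR of individual Grundy values.
Kayles strip: Grundy value = 3. Running XOR: 0 XOR 3 = 3
coin game: Grundy value = 59. Running XOR: 3 XOR 59 = 56
octal game heap: Grundy value = 44. Running XOR: 56 XOR 44 = 20
The combined Grundy value is 20.

20
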